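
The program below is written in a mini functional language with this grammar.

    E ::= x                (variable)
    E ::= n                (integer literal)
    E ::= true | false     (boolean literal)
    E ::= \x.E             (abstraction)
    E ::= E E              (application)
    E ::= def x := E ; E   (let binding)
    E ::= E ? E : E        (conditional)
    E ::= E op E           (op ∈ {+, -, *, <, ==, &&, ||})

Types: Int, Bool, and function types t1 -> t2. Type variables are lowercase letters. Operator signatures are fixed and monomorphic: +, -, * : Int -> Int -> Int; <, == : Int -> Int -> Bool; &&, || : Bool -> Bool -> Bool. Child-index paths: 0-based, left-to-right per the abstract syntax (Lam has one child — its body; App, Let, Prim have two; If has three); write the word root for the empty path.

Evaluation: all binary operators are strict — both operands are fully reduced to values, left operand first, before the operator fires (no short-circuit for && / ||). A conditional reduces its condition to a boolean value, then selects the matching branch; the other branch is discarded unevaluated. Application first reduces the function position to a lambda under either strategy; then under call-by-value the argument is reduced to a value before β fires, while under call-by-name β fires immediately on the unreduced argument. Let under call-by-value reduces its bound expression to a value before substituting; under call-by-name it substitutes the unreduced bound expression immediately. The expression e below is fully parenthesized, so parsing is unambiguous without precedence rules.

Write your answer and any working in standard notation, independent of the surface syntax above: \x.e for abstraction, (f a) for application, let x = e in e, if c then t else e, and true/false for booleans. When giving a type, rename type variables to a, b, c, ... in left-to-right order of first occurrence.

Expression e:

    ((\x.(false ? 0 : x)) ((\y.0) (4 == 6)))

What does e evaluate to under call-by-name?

Trace:
step 0: ((\x.(if false then 0 else x)) ((\y.0) (4 == 6)))
step 1: [beta@root] (if false then 0 else ((\y.0) (4 == 6)))
step 2: [if@root] ((\y.0) (4 == 6))
step 3: [beta@root] 0

Answer: 0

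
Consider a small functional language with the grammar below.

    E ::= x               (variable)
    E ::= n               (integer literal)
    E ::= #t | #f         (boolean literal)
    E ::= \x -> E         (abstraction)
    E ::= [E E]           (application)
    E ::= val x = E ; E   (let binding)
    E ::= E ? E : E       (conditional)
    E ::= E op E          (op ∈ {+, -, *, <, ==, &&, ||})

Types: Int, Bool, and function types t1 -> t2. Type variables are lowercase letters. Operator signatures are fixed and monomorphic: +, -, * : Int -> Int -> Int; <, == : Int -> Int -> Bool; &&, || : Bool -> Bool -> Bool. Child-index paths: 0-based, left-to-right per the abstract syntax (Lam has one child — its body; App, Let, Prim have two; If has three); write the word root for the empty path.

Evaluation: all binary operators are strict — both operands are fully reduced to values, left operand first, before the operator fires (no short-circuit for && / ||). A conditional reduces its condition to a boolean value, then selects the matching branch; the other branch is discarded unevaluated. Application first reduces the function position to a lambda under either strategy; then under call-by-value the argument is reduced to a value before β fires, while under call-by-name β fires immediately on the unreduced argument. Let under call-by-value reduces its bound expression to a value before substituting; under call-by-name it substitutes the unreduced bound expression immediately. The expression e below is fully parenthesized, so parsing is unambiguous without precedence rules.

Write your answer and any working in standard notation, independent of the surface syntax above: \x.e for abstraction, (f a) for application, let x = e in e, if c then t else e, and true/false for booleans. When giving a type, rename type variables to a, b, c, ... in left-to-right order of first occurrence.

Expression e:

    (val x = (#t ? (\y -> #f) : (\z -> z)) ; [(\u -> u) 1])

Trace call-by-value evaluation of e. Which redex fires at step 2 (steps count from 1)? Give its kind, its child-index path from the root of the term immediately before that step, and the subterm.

Answer: let at root : (let x = (\y.false) in ((\u.u) 1))

Working:
step 0: (let x = (if true then (\y.false) else (\z.z)) in ((\u.u) 1))
step 1: [if@0] (let x = (\y.false) in ((\u.u) 1))
step 2: [let@root] ((\u.u) 1)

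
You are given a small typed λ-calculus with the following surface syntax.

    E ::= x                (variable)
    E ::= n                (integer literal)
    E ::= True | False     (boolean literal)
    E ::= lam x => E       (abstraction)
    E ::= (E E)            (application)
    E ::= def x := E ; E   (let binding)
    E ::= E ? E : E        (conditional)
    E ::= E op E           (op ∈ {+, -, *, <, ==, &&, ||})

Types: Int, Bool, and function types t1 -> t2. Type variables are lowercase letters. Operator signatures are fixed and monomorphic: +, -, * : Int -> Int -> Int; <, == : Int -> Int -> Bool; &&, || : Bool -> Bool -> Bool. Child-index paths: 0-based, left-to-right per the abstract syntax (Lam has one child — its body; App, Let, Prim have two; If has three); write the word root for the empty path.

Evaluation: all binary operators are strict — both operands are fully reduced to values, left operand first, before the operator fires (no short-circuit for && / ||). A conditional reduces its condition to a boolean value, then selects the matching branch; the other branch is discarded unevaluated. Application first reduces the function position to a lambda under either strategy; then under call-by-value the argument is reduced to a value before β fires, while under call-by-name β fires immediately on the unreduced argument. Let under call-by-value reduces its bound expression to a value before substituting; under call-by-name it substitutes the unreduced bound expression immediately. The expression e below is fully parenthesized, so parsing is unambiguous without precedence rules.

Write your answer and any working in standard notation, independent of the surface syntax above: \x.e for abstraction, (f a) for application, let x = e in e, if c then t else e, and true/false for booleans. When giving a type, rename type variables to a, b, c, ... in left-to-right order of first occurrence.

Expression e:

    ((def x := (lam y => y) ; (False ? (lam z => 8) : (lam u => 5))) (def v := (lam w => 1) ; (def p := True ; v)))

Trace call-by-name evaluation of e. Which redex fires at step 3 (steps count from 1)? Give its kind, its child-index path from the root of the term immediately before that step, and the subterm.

Trace:
step 0: ((let x = (\y.y) in (if false then (\z.8) else (\u.5))) (let v = (\w.1) in (let p = true in v)))
step 1: [let@0] ((if false then (\z.8) else (\u.5)) (let v = (\w.1) in (let p = true in v)))
step 2: [if@0] ((\u.5) (let v = (\w.1) in (let p = true in v)))
step 3: [beta@root] 5

Answer: beta at root : ((\u.5) (let v = (\w.1) in (let p = true in v)))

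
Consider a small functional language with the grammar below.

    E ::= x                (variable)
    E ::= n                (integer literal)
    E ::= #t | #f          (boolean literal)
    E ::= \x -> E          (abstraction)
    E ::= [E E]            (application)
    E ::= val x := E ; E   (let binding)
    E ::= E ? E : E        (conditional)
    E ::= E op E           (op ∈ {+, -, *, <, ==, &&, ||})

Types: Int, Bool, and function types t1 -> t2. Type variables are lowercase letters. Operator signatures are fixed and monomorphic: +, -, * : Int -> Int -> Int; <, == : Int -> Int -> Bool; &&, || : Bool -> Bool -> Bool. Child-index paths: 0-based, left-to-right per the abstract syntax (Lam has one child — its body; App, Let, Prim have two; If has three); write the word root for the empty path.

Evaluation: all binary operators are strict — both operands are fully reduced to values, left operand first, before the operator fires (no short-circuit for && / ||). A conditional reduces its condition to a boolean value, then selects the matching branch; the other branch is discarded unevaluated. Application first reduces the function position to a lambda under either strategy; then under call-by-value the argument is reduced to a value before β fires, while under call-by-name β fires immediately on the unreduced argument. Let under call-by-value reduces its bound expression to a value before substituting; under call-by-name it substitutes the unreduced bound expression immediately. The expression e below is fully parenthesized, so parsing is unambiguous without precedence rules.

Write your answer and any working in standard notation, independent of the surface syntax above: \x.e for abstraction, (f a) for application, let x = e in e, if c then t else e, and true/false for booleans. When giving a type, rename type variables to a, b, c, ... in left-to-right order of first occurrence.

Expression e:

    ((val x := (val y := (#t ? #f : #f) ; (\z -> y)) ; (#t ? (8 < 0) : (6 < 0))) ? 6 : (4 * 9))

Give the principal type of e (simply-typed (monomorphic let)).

Answer: Int

Derivation:
  unify Bool ~ Bool
  unify Bool ~ Bool
let y : Bool
y : Bool
\z._ : a -> Bool
let x : a -> Bool
  unify Bool ~ Bool
  unify Int ~ Int
  unify Int ~ Int
  unify Int ~ Int
  unify Int ~ Int
  unify Bool ~ Bool
  unify Bool ~ Bool
  unify Int ~ Int
  unify Int ~ Int
  unify Int ~ Int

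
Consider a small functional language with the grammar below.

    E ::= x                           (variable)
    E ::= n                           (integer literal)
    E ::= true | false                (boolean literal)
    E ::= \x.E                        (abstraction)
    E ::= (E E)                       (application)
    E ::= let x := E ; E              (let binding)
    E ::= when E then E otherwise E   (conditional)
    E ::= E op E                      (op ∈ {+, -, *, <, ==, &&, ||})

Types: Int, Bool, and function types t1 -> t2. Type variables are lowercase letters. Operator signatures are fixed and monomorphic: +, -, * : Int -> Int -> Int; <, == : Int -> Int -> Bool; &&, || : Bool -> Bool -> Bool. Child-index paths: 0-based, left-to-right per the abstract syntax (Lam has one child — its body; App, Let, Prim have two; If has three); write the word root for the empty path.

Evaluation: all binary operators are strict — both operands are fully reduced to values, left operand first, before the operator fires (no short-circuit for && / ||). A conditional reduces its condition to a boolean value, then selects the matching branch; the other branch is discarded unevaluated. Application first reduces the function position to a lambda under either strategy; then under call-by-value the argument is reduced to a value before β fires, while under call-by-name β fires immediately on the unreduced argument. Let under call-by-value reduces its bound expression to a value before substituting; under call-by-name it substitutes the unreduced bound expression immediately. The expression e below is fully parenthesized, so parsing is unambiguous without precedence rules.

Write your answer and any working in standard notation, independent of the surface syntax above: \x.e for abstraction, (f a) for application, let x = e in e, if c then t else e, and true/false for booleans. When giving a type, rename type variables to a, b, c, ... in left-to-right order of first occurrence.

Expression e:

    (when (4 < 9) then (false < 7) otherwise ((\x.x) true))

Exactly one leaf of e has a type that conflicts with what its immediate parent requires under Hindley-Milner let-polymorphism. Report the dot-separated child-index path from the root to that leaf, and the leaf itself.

Trace:
  unify Int ~ Int
  unify Int ~ Int
  unify Bool ~ Bool
  unify Bool ~ Int
  FAIL: mismatch Bool ~ Int

Answer: 1.0 : false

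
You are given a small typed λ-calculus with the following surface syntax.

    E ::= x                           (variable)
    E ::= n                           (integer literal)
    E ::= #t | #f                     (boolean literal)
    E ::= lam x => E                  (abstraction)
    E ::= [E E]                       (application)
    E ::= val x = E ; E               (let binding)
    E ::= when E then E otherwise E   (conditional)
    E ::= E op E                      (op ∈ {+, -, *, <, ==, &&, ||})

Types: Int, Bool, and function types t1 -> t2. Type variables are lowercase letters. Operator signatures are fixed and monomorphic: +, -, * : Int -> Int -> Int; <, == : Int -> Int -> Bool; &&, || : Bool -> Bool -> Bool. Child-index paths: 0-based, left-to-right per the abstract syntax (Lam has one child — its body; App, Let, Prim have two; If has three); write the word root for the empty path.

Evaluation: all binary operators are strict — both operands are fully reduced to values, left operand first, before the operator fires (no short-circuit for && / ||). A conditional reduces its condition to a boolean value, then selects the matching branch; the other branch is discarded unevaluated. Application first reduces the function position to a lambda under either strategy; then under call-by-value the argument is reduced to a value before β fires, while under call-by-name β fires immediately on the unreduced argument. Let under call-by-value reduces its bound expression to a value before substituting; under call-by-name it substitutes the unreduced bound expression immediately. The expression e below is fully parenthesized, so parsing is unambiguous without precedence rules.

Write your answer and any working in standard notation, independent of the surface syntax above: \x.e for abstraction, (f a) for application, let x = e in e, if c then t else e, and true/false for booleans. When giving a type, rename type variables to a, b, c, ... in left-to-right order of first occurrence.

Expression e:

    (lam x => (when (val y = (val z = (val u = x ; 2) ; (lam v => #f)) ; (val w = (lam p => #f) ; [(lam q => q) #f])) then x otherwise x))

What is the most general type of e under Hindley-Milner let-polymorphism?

Answer: a -> a

Derivation:
x : a
let u : a
let z : Int
\v._ : b -> Bool
let y : forall. b -> Bool
\p._ : c -> Bool
let w : forall. c -> Bool
q : d
\q._ : d -> d
  unify d -> d ~ Bool -> e
  unify d ~ Bool
  unify Bool ~ e
_ _ : Bool
  unify Bool ~ Bool
x : a
x : a
  unify a ~ a
\x._ : a -> a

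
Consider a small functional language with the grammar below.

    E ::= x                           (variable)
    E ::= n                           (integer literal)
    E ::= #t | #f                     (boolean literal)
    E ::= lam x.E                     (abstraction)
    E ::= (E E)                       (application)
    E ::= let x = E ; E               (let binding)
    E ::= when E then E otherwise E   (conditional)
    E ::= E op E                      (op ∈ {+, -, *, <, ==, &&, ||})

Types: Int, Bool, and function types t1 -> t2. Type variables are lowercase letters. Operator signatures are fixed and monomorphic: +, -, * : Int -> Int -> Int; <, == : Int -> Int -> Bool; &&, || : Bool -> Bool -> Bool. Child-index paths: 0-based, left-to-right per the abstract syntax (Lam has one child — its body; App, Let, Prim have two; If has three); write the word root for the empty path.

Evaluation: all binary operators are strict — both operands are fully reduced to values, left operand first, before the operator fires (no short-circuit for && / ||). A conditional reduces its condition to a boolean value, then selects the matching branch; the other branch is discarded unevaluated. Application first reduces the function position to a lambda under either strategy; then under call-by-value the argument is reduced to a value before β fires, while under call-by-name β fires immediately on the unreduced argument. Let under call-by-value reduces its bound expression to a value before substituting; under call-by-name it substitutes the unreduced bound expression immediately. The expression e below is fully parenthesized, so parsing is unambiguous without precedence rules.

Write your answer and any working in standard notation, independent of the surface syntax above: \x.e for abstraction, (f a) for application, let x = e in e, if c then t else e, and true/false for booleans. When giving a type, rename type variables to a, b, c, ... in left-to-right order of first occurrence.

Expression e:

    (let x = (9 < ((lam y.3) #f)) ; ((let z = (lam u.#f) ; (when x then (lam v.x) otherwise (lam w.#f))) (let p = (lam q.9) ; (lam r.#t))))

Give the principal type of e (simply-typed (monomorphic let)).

Derivation:
  unify Int ~ Int
\y._ : a -> Int
  unify a -> Int ~ Bool -> b
  unify a ~ Bool
  unify Int ~ b
_ _ : Int
  unify Int ~ Int
let x : Bool
\u._ : c -> Bool
let z : c -> Bool
x : Bool
  unify Bool ~ Bool
x : Bool
\v._ : d -> Bool
\w._ : e -> Bool
  unify d -> Bool ~ e -> Bool
  unify d ~ e
  unify Bool ~ Bool
\q._ : f -> Int
let p : f -> Int
\r._ : g -> Bool
  unify e -> Bool ~ (g -> Bool) -> h
  unify e ~ g -> Bool
  unify Bool ~ h
_ _ : Bool

Answer: Bool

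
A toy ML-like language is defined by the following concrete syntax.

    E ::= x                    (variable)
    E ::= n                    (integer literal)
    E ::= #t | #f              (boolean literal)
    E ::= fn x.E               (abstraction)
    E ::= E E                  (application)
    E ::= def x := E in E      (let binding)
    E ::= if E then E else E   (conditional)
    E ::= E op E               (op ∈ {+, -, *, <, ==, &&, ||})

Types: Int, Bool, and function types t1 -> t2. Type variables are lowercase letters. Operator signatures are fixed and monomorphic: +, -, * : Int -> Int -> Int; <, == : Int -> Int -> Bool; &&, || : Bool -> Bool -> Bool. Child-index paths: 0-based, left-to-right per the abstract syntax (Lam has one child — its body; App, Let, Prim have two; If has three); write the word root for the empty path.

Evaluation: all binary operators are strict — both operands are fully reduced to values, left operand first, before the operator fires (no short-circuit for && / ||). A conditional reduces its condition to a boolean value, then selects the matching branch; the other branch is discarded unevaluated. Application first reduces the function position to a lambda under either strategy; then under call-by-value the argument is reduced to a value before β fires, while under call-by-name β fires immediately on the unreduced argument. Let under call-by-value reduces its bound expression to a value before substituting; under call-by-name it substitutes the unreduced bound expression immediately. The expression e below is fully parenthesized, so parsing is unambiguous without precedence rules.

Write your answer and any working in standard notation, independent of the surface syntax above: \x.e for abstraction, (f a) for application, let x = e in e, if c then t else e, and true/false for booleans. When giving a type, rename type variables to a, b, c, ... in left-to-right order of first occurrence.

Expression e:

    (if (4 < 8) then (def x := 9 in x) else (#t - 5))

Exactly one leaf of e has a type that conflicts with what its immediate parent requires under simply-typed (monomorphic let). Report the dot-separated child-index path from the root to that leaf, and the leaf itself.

Derivation:
  unify Int ~ Int
  unify Int ~ Int
  unify Bool ~ Bool
let x : Int
x : Int
  unify Bool ~ Int
  FAIL: mismatch Bool ~ Int

Answer: 2.0 : true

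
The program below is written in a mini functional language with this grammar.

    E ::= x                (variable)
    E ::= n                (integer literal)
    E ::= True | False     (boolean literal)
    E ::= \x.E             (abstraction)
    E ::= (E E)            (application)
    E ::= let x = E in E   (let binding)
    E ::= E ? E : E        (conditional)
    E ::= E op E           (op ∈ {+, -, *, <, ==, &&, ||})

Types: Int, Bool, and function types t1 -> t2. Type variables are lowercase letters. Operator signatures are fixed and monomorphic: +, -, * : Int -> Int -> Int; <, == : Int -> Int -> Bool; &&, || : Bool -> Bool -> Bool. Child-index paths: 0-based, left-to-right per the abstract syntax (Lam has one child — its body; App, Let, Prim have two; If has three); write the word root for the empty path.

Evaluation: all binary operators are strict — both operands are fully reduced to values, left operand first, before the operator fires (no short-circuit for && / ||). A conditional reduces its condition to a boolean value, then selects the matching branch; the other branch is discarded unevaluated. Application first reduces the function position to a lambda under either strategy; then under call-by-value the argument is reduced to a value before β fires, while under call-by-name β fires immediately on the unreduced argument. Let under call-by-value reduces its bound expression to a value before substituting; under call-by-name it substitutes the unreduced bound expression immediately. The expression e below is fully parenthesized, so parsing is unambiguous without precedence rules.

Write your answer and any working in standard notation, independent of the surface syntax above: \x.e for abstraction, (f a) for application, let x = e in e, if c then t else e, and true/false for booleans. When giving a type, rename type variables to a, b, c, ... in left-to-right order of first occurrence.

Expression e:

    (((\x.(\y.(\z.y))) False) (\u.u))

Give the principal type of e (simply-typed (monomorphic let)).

Answer: a -> b -> b

Working:
y : b
\z._ : c -> b
\y._ : b -> c -> b
\x._ : a -> b -> c -> b
  unify a -> b -> c -> b ~ Bool -> d
  unify a ~ Bool
  unify b -> c -> b ~ d
_ _ : b -> c -> b
u : e
\u._ : e -> e
  unify b -> c -> b ~ (e -> e) -> f
  unify b ~ e -> e
  unify c -> e -> e ~ f
_ _ : c -> e -> e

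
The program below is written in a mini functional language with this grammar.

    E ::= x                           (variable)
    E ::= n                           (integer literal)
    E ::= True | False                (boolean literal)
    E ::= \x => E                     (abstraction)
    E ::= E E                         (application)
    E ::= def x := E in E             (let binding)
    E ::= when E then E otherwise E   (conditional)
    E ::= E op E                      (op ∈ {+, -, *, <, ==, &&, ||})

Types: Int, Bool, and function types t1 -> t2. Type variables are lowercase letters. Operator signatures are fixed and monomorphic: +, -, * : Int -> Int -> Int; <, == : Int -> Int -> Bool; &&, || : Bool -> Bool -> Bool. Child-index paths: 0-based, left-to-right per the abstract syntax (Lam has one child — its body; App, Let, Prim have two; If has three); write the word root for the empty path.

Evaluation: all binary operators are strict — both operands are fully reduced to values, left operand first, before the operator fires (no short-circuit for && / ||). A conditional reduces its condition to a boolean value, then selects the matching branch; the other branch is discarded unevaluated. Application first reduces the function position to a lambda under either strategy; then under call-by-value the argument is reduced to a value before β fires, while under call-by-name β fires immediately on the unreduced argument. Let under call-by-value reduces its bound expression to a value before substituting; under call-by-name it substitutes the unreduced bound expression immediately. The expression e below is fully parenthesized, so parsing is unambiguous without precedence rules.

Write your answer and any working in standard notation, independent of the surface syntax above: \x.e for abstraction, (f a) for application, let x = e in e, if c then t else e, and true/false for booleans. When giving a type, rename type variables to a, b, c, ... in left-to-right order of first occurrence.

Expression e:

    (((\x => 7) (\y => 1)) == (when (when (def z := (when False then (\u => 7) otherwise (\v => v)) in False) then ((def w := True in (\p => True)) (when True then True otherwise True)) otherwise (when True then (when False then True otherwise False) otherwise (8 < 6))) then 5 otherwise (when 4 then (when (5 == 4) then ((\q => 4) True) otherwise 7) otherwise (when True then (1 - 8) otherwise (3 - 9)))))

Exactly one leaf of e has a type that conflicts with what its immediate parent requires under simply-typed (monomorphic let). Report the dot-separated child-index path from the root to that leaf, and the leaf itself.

Trace:
\x._ : a -> Int
\y._ : b -> Int
  unify a -> Int ~ (b -> Int) -> c
  unify a ~ b -> Int
  unify Int ~ c
_ _ : Int
  unify Int ~ Int
  unify Bool ~ Bool
\u._ : d -> Int
v : e
\v._ : e -> e
  unify d -> Int ~ e -> e
  unify d ~ e
  unify Int ~ e
let z : Int -> Int
  unify Bool ~ Bool
let w : Bool
\p._ : f -> Bool
  unify Bool ~ Bool
  unify Bool ~ Bool
  unify f -> Bool ~ Bool -> g
  unify f ~ Bool
  unify Bool ~ g
_ _ : Bool
  unify Bool ~ Bool
  unify Bool ~ Bool
  unify Bool ~ Bool
  unify Int ~ Int
  unify Int ~ Int
  unify Bool ~ Bool
  unify Bool ~ Bool
  unify Bool ~ Bool
  unify Int ~ Bool
  FAIL: mismatch Int ~ Bool

Answer: 1.2.0 : 4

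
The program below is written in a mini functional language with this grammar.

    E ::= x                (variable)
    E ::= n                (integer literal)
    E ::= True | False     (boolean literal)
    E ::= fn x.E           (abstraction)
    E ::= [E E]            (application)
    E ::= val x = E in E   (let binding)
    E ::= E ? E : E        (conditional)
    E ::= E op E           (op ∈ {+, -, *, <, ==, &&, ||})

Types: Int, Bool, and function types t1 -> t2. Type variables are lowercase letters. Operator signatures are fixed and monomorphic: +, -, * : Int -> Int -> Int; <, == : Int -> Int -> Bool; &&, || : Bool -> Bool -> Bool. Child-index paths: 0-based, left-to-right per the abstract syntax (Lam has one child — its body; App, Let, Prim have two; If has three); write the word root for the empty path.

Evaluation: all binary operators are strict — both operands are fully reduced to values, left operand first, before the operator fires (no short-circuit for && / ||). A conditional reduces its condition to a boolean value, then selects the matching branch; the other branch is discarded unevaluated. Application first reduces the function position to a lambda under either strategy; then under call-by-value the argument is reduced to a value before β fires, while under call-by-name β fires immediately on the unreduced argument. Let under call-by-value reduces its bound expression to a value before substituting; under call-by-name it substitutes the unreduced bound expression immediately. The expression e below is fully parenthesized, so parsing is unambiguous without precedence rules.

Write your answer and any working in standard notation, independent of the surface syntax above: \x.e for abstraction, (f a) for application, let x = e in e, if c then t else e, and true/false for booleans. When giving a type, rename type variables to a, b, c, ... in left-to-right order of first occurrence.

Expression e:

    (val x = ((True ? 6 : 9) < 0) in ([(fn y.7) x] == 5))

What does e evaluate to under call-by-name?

Answer: false

Derivation:
step 0: (let x = ((if true then 6 else 9) < 0) in (((\y.7) x) == 5))
step 1: [let@root] (((\y.7) ((if true then 6 else 9) < 0)) == 5)
step 2: [beta@0] (7 == 5)
step 3: [delta@root] false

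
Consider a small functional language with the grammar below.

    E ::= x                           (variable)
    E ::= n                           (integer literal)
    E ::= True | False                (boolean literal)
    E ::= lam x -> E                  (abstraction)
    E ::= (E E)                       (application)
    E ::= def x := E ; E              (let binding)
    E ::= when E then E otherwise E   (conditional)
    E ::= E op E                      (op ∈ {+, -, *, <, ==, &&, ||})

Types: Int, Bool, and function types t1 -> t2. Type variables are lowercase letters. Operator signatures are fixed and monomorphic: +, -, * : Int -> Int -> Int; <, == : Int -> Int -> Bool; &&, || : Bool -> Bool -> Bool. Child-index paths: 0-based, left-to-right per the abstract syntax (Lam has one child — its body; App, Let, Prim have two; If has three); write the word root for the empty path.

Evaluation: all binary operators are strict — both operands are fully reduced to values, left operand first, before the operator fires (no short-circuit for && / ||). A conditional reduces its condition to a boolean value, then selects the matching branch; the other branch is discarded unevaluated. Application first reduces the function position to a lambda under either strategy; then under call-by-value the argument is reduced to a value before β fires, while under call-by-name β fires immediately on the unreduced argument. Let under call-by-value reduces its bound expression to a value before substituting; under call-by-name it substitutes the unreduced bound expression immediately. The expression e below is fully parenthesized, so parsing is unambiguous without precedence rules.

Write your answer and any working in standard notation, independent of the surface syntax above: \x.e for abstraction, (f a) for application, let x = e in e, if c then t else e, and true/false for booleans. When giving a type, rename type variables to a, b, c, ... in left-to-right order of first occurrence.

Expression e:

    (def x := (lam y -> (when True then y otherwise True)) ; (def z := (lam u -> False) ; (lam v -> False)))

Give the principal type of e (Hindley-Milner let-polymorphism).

Derivation:
  unify Bool ~ Bool
y : a
  unify a ~ Bool
\y._ : Bool -> Bool
let x : Bool -> Bool
\u._ : b -> Bool
let z : forall. b -> Bool
\v._ : c -> Bool

Answer: a -> Bool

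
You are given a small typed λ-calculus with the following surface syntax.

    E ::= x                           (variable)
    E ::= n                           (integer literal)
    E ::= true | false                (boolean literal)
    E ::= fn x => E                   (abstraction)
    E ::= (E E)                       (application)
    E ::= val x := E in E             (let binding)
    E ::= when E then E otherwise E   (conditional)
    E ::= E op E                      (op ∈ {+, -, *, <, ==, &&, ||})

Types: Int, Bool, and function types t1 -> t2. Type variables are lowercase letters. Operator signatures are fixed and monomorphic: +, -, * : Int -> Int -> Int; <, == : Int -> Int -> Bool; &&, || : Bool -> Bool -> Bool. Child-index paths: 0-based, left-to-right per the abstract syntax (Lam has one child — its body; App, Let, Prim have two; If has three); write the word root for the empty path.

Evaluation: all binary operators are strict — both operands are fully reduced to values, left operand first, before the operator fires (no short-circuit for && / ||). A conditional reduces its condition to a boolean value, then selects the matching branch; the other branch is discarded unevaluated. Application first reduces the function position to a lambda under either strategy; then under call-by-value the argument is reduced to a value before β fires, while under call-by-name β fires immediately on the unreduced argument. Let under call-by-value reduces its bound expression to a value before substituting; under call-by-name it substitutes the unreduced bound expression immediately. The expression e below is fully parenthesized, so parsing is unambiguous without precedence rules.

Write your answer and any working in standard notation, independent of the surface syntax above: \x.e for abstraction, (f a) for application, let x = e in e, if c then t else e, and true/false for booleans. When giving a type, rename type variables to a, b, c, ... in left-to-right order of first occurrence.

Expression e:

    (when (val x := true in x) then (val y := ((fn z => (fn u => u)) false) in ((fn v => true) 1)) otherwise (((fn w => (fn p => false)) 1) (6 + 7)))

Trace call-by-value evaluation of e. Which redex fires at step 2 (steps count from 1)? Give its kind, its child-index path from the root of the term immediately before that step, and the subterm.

Answer: if at root : (if true then (let y = ((\z.(\u.u)) false) in ((\v.true) 1)) else (((\w.(\p.false)) 1) (6 + 7)))

Trace:
step 0: (if (let x = true in x) then (let y = ((\z.(\u.u)) false) in ((\v.true) 1)) else (((\w.(\p.false)) 1) (6 + 7)))
step 1: [let@0] (if true then (let y = ((\z.(\u.u)) false) in ((\v.true) 1)) else (((\w.(\p.false)) 1) (6 + 7)))
step 2: [if@root] (let y = ((\z.(\u.u)) false) in ((\v.true) 1))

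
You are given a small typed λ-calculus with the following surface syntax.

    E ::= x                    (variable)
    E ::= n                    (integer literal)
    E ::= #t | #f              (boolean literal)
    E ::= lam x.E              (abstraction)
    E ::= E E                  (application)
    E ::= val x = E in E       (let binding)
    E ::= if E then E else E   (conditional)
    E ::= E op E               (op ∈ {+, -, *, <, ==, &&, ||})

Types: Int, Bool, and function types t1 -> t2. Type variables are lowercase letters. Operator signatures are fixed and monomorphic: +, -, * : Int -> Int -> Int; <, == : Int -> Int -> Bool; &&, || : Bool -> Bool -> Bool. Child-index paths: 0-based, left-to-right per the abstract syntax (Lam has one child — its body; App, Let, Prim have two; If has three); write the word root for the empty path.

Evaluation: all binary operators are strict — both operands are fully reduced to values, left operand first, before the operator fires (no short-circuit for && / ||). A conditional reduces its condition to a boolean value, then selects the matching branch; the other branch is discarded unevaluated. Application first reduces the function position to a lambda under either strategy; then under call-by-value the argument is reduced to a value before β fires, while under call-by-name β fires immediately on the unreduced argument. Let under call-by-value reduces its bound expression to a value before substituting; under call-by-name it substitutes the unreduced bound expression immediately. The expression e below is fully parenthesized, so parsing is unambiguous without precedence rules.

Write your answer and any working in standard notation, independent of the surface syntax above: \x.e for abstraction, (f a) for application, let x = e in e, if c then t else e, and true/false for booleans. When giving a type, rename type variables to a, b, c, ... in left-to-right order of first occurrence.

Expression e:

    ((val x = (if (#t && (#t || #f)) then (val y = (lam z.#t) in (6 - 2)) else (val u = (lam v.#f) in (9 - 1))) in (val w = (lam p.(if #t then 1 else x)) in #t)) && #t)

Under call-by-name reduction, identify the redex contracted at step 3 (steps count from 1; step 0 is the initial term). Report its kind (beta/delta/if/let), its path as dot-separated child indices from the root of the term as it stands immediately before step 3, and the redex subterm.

Answer: delta at root : (true && true)

Derivation:
step 0: ((let x = (if (true && (true || false)) then (let y = (\z.true) in (6 - 2)) else (let u = (\v.false) in (9 - 1))) in (let w = (\p.(if true then 1 else x)) in true)) && true)
step 1: [let@0] ((let w = (\p.(if true then 1 else (if (true && (true || false)) then (let y = (\z.true) in (6 - 2)) else (let u = (\v.false) in (9 - 1))))) in true) && true)
step 2: [let@0] (true && true)
step 3: [delta@root] true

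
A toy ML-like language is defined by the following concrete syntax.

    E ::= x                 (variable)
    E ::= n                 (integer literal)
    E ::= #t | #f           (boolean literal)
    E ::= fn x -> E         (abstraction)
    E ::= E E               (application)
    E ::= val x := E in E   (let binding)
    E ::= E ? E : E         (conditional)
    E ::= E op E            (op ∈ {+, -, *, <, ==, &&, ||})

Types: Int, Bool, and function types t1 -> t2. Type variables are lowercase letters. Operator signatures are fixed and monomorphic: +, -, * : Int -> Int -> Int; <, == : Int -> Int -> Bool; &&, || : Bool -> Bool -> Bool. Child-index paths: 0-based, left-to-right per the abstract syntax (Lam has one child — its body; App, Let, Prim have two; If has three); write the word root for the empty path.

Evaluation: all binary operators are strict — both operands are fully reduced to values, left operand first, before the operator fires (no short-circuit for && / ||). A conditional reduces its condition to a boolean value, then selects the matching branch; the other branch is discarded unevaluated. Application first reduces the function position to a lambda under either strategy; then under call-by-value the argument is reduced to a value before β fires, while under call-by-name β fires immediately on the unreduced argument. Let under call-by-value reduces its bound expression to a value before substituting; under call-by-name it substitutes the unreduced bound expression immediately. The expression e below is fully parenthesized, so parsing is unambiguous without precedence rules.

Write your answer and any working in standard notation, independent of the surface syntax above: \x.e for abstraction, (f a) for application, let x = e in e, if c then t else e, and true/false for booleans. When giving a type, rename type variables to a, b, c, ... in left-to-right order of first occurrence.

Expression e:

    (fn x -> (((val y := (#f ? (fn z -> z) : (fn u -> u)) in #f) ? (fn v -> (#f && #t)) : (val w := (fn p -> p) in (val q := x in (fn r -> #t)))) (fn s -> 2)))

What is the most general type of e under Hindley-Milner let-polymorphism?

Trace:
  unify Bool ~ Bool
z : b
\z._ : b -> b
u : c
\u._ : c -> c
  unify b -> b ~ c -> c
  unify b ~ c
  unify c ~ c
let y : forall. c -> c
  unify Bool ~ Bool
  unify Bool ~ Bool
  unify Bool ~ Bool
\v._ : d -> Bool
p : e
\p._ : e -> e
let w : forall. e -> e
x : a
let q : a
\r._ : f -> Bool
  unify d -> Bool ~ f -> Bool
  unify d ~ f
  unify Bool ~ Bool
\s._ : g -> Int
  unify f -> Bool ~ (g -> Int) -> h
  unify f ~ g -> Int
  unify Bool ~ h
_ _ : Bool
\x._ : a -> Bool

Answer: a -> Bool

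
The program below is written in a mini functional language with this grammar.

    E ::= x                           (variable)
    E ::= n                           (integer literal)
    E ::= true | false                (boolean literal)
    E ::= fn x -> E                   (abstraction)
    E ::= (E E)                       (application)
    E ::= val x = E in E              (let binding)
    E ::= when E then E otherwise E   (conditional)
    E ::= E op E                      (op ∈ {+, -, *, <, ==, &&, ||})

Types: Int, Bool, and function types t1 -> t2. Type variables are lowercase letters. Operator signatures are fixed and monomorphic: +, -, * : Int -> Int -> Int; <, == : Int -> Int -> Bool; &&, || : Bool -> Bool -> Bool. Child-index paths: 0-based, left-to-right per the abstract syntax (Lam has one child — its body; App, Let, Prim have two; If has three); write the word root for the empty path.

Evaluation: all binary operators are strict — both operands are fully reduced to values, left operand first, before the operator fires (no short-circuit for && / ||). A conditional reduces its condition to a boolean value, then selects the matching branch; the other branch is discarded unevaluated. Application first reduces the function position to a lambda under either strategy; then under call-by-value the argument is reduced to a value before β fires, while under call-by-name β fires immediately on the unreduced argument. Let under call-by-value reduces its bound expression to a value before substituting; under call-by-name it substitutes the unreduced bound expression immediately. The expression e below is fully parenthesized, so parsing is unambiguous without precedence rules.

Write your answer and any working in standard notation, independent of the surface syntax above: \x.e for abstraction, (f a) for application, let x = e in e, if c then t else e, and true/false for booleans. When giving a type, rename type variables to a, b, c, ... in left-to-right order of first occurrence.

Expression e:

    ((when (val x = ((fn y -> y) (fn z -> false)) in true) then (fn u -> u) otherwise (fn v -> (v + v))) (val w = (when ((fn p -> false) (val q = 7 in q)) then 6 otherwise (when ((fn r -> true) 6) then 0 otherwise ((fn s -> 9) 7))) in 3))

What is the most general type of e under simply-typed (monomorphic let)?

Working:
y : a
\y._ : a -> a
\z._ : b -> Bool
  unify a -> a ~ (b -> Bool) -> c
  unify a ~ b -> Bool
  unify b -> Bool ~ c
_ _ : b -> Bool
let x : b -> Bool
  unify Bool ~ Bool
u : d
\u._ : d -> d
v : e
  unify e ~ Int
v : Int
  unify Int ~ Int
\v._ : Int -> Int
  unify d -> d ~ Int -> Int
  unify d ~ Int
  unify Int ~ Int
\p._ : f -> Bool
let q : Int
q : Int
  unify f -> Bool ~ Int -> g
  unify f ~ Int
  unify Bool ~ g
_ _ : Bool
  unify Bool ~ Bool
\r._ : h -> Bool
  unify h -> Bool ~ Int -> i
  unify h ~ Int
  unify Bool ~ i
_ _ : Bool
  unify Bool ~ Bool
\s._ : j -> Int
  unify j -> Int ~ Int -> k
  unify j ~ Int
  unify Int ~ k
_ _ : Int
  unify Int ~ Int
  unify Int ~ Int
let w : Int
  unify Int -> Int ~ Int -> l
  unify Int ~ Int
  unify Int ~ l
_ _ : Int

Answer: Int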